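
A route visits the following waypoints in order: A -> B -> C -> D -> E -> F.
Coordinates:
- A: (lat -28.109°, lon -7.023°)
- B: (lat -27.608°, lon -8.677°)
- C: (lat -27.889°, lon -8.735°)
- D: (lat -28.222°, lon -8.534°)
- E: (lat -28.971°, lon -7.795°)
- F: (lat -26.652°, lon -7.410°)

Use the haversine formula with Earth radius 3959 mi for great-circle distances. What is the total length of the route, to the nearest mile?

Leg distances:
A→B: 106.8 mi  (cumulative 106.8 mi)
B→C: 19.7 mi  (cumulative 126.5 mi)
C→D: 26.1 mi  (cumulative 152.6 mi)
D→E: 68.5 mi  (cumulative 221.1 mi)
E→F: 162.0 mi  (cumulative 383.0 mi)
Total route length ≈ 383 mi.

383 mi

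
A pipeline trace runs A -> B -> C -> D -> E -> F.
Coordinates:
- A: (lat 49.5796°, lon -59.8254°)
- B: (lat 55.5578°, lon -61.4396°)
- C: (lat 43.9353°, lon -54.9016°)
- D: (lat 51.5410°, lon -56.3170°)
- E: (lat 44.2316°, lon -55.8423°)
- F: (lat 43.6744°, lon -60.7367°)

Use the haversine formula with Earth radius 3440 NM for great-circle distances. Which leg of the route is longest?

B–C

Leg distances:
A→B: 363.7 NM
B→C: 741.7 NM
C→D: 460.2 NM
D→E: 439.3 NM
E→F: 214.1 NM
The longest leg is B–C at 741.7 NM.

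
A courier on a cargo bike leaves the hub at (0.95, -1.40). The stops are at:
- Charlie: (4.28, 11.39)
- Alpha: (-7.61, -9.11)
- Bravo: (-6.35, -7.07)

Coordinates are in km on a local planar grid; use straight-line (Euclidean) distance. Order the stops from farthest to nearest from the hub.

Charlie, Alpha, Bravo

Distance from the hub at (0.95, -1.40) to each:
Charlie (4.28, 11.39): 13.2 km
Alpha (-7.61, -9.11): 11.5 km
Bravo (-6.35, -7.07): 9.2 km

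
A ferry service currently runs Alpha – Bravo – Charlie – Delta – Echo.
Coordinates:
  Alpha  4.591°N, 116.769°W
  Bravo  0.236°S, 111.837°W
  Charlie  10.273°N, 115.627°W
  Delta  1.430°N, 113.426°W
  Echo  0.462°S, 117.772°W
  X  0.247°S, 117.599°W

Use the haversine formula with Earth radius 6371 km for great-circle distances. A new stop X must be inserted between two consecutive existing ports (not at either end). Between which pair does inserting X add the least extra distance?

between Delta and Echo

Added distance for inserting X between each consecutive pair:
Alpha–Bravo: 419.5 km
Bravo–Charlie: 589.2 km
Charlie–Delta: 677.0 km
Delta–Echo: 3.7 km
Smallest added distance is 3.7 km, inserting between Delta and Echo.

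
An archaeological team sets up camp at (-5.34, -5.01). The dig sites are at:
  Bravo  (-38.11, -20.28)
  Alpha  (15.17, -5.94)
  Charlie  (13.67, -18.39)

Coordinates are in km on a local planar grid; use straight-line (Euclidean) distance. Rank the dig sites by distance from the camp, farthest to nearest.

Bravo, Charlie, Alpha

Distance from the camp at (-5.34, -5.01) to each:
Bravo (-38.11, -20.28): 36.2 km
Charlie (13.67, -18.39): 23.2 km
Alpha (15.17, -5.94): 20.5 km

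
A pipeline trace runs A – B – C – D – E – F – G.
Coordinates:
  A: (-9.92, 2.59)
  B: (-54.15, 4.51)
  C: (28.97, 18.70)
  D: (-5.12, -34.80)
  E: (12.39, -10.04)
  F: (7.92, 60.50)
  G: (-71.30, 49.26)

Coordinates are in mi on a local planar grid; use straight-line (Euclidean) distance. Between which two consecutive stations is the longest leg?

Leg distances:
A→B: 44.3 mi
B→C: 84.3 mi
C→D: 63.4 mi
D→E: 30.3 mi
E→F: 70.7 mi
F→G: 80.0 mi
The longest leg is B–C at 84.3 mi.

B–C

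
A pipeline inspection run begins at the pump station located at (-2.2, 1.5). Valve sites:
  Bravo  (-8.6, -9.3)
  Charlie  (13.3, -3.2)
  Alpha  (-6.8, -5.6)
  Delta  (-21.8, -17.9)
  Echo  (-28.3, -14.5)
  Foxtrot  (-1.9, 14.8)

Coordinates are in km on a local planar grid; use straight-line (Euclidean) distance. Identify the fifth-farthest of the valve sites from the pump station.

Distance to each, sorted:
Echo: 30.6 km
Delta: 27.6 km
Charlie: 16.2 km
Foxtrot: 13.3 km
Bravo: 12.6 km
Alpha: 8.5 km
The fifth-farthest is Bravo at 12.6 km.

Bravo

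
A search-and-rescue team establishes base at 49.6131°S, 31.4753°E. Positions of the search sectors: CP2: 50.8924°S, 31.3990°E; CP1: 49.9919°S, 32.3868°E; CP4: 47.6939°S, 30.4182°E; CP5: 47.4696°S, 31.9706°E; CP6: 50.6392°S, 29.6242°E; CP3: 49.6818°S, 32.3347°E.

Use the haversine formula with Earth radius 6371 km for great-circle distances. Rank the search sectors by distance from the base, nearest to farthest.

CP3, CP1, CP2, CP6, CP4, CP5

Distances from the base:
CP3 49.6818°S, 32.3347°E: 62.3 km
CP1 49.9919°S, 32.3868°E: 77.8 km
CP2 50.8924°S, 31.3990°E: 142.4 km
CP6 50.6392°S, 29.6242°E: 174.4 km
CP4 47.6939°S, 30.4182°E: 227.1 km
CP5 47.4696°S, 31.9706°E: 241.1 km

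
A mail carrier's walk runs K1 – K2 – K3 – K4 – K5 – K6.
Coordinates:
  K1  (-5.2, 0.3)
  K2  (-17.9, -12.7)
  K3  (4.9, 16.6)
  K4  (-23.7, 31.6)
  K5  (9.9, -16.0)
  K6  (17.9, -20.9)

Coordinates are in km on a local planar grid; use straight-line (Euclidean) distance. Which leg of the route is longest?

Leg distances:
K1→K2: 18.2 km
K2→K3: 37.1 km
K3→K4: 32.3 km
K4→K5: 58.3 km
K5→K6: 9.4 km
The longest leg is K4–K5 at 58.3 km.

K4–K5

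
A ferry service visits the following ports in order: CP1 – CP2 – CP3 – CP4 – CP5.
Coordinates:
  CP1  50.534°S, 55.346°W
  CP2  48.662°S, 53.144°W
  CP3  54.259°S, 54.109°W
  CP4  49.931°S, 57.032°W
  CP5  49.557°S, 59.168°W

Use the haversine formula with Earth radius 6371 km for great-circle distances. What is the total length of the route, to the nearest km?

1568 km

Leg distances:
CP1→CP2: 261.7 km  (cumulative 261.7 km)
CP2→CP3: 625.9 km  (cumulative 887.7 km)
CP3→CP4: 520.9 km  (cumulative 1408.6 km)
CP4→CP5: 159.0 km  (cumulative 1567.6 km)
Total route length ≈ 1568 km.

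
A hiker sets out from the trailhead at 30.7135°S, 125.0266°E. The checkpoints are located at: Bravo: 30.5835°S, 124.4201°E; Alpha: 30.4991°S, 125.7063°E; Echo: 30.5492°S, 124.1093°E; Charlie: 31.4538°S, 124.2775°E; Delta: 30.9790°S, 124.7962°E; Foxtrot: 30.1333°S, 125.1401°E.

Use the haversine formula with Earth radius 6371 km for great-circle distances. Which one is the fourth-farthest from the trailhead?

Foxtrot

Distances from the trailhead (30.7135°S, 125.0266°E):
Charlie: 108.9 km
Echo: 89.6 km
Alpha: 69.3 km
Foxtrot: 65.4 km
Bravo: 59.8 km
Delta: 36.8 km
The fourth-farthest is Foxtrot at 65.4 km.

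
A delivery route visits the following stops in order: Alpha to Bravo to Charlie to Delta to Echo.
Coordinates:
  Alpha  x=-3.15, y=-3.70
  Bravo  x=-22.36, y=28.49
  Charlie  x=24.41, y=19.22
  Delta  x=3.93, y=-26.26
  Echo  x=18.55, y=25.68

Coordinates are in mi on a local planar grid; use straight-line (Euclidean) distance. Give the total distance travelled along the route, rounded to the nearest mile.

189 mi

Leg distances:
Alpha→Bravo: 37.5 mi  (cumulative 37.5 mi)
Bravo→Charlie: 47.7 mi  (cumulative 85.2 mi)
Charlie→Delta: 49.9 mi  (cumulative 135.0 mi)
Delta→Echo: 54.0 mi  (cumulative 189.0 mi)
Total route length ≈ 189 mi.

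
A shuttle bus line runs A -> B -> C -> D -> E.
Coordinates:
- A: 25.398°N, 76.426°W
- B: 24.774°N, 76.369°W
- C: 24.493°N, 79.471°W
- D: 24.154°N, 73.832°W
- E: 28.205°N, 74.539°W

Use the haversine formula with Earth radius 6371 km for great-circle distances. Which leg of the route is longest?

Leg distances:
A→B: 69.6 km
B→C: 315.1 km
C→D: 572.6 km
D→E: 455.9 km
The longest leg is C–D at 572.6 km.

C–D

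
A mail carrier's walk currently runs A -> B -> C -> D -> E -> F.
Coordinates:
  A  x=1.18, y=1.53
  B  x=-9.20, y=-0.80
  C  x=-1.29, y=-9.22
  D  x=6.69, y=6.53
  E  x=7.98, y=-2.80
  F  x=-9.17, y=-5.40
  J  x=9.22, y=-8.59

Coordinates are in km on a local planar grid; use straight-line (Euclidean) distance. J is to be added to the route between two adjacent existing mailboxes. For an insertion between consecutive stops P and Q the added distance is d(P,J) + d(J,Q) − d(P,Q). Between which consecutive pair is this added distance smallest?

Added distance for inserting J between each consecutive pair:
A–B: 22.3 km
B–C: 19.0 km
C–D: 8.2 km
D–E: 11.8 km
E–F: 7.2 km
Smallest added distance is 7.2 km, inserting between E and F.

between E and F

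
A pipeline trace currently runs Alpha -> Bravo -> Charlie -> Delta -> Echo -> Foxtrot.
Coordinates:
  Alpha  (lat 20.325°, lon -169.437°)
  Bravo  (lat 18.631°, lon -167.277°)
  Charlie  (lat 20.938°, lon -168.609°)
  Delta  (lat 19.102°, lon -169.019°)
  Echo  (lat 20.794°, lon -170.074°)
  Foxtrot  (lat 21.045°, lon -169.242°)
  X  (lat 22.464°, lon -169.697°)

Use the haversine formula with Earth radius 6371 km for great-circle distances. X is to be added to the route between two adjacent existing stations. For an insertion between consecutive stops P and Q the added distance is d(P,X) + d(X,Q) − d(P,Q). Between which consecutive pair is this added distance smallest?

Added distance for inserting X between each consecutive pair:
Alpha–Bravo: 439.9 km
Bravo–Charlie: 406.7 km
Charlie–Delta: 375.4 km
Delta–Echo: 352.1 km
Echo–Foxtrot: 263.6 km
Smallest added distance is 263.6 km, inserting between Echo and Foxtrot.

between Echo and Foxtrot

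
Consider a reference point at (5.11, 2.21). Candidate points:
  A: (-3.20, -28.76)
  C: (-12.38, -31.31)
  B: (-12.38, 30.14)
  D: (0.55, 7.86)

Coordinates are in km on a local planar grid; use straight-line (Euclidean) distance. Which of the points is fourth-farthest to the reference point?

Distances from the reference point ((5.11, 2.21)):
C: 37.8 km
B: 33.0 km
A: 32.1 km
D: 7.3 km
The fourth-farthest is D at 7.3 km.

D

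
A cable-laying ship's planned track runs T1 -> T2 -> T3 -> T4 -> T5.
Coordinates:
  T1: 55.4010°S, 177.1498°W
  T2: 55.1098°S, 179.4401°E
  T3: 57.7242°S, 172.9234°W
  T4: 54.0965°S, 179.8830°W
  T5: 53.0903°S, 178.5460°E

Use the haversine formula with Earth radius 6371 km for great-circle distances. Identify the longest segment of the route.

T3–T4

Leg distances:
T1→T2: 218.5 km
T2→T3: 551.9 km
T3→T4: 591.8 km
T4→T5: 152.5 km
The longest leg is T3–T4 at 591.8 km.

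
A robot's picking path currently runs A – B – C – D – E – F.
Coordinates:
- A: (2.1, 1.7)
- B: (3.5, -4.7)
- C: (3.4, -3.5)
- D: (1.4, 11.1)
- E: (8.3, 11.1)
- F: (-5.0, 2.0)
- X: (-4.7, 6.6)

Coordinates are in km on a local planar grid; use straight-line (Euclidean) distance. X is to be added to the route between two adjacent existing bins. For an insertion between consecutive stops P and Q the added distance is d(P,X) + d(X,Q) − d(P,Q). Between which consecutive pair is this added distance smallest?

Added distance for inserting X between each consecutive pair:
A–B: 15.8 km
B–C: 25.7 km
C–D: 5.8 km
D–E: 14.4 km
E–F: 2.3 km
Smallest added distance is 2.3 km, inserting between E and F.

between E and F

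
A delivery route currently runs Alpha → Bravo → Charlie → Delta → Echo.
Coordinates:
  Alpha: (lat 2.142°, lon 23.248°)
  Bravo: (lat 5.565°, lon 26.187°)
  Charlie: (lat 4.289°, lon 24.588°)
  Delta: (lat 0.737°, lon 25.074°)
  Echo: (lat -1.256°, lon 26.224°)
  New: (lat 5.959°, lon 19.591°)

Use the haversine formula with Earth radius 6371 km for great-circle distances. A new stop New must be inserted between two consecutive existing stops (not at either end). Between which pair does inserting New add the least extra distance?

Added distance for inserting New between each consecutive pair:
Alpha–Bravo: 816.9 km
Bravo–Charlie: 1087.8 km
Charlie–Delta: 1026.1 km
Delta–Echo: 1674.2 km
Smallest added distance is 816.9 km, inserting between Alpha and Bravo.

between Alpha and Bravo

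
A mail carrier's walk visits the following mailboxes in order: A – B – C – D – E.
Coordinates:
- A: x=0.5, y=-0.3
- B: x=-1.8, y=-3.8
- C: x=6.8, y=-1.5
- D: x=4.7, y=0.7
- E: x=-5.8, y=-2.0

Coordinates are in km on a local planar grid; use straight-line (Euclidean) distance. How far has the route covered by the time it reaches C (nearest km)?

Leg distances:
A→B: 4.2 km  (cumulative 4.2 km)
B→C: 8.9 km  (cumulative 13.1 km)
Cumulative distance at C ≈ 13 km.

13 km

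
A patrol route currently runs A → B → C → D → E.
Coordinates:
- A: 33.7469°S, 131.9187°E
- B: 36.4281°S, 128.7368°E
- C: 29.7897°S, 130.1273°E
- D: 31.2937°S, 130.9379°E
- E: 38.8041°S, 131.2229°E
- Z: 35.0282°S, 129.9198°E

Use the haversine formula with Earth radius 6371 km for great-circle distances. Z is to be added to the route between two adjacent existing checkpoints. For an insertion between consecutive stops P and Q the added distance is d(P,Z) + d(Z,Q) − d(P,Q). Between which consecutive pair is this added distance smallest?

between A and B

Added distance for inserting Z between each consecutive pair:
A–B: 5.5 km
B–C: 22.2 km
C–D: 824.4 km
D–E: 25.9 km
Smallest added distance is 5.5 km, inserting between A and B.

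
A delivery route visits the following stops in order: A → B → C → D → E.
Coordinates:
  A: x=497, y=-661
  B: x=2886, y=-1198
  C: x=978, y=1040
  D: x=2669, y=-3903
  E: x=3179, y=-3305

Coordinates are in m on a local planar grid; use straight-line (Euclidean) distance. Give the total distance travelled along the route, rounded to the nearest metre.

11400 m

Leg distances:
A→B: 2448.6 m  (cumulative 2448.6 m)
B→C: 2940.9 m  (cumulative 5389.5 m)
C→D: 5224.2 m  (cumulative 10613.8 m)
D→E: 785.9 m  (cumulative 11399.7 m)
Total route length ≈ 11400 m.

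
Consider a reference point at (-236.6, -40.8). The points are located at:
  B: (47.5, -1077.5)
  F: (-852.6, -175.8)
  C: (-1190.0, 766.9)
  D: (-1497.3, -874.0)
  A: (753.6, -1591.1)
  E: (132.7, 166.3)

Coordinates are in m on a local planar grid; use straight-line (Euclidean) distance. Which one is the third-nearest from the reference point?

Distance to each, sorted:
E: 423.4 m
F: 630.6 m
B: 1074.9 m
C: 1249.5 m
D: 1511.2 m
A: 1839.5 m
The third-nearest is B at 1074.9 m.

B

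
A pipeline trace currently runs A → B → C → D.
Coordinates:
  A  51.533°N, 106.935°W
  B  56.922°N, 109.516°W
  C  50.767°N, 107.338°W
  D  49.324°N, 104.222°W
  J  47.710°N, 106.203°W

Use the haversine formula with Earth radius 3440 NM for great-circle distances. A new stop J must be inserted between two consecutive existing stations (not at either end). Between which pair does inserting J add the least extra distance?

Added distance for inserting J between each consecutive pair:
A–B: 461.5 NM
B–C: 377.5 NM
C–D: 165.6 NM
Smallest added distance is 165.6 NM, inserting between C and D.

between C and D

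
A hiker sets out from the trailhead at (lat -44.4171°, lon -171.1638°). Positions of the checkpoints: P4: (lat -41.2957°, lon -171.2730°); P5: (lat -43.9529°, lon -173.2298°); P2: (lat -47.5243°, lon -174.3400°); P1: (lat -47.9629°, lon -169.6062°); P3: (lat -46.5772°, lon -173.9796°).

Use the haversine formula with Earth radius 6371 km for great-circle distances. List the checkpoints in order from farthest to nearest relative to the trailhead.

Computing each great-circle distance from (lat -44.4171°, lon -171.1638°):
P2 (lat -47.5243°, lon -174.3400°): 423.7 km
P1 (lat -47.9629°, lon -169.6062°): 412.1 km
P4 (lat -41.2957°, lon -171.2730°): 347.2 km
P3 (lat -46.5772°, lon -173.9796°): 325.3 km
P5 (lat -43.9529°, lon -173.2298°): 172.6 km

P2, P1, P4, P3, P5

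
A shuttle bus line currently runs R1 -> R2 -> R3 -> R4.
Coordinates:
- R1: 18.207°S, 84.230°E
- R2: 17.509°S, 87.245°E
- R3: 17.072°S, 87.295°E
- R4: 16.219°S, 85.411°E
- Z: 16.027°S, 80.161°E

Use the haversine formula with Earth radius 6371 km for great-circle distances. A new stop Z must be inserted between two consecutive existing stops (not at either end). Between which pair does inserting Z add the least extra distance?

Added distance for inserting Z between each consecutive pair:
R1–R2: 939.2 km
R2–R3: 1492.2 km
R3–R4: 1108.4 km
Smallest added distance is 939.2 km, inserting between R1 and R2.

between R1 and R2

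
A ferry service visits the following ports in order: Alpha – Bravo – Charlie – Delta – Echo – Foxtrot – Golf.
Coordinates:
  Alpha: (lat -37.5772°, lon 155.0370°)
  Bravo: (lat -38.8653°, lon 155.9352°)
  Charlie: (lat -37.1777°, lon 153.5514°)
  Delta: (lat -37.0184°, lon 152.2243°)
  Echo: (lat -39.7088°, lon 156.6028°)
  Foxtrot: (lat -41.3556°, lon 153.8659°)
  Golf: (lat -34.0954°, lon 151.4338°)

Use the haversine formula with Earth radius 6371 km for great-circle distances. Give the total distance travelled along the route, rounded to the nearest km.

Leg distances:
Alpha→Bravo: 163.3 km  (cumulative 163.3 km)
Bravo→Charlie: 280.7 km  (cumulative 444.0 km)
Charlie→Delta: 119.0 km  (cumulative 563.1 km)
Delta→Echo: 484.9 km  (cumulative 1048.0 km)
Echo→Foxtrot: 295.0 km  (cumulative 1342.9 km)
Foxtrot→Golf: 835.1 km  (cumulative 2178.0 km)
Total route length ≈ 2178 km.

2178 km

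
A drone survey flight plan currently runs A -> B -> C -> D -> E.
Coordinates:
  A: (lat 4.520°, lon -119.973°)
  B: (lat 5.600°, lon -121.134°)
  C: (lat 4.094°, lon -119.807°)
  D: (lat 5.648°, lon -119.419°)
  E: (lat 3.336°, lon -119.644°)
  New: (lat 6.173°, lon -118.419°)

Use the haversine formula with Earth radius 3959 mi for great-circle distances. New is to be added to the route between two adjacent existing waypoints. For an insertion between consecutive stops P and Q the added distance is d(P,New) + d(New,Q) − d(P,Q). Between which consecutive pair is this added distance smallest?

between D and E

Added distance for inserting New between each consecutive pair:
A–B: 237.9 mi
B–C: 224.8 mi
C–D: 139.6 mi
D–E: 130.6 mi
Smallest added distance is 130.6 mi, inserting between D and E.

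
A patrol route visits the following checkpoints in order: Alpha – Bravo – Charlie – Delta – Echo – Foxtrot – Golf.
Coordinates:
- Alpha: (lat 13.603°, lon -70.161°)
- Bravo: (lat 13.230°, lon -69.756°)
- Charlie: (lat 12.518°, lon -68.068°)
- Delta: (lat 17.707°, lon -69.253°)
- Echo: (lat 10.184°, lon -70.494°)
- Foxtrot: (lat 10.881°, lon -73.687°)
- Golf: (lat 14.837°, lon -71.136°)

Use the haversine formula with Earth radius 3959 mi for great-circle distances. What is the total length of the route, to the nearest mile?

Leg distances:
Alpha→Bravo: 37.5 mi  (cumulative 37.5 mi)
Bravo→Charlie: 123.9 mi  (cumulative 161.4 mi)
Charlie→Delta: 367.2 mi  (cumulative 528.5 mi)
Delta→Echo: 526.4 mi  (cumulative 1055.0 mi)
Echo→Foxtrot: 222.2 mi  (cumulative 1277.1 mi)
Foxtrot→Golf: 322.9 mi  (cumulative 1600.0 mi)
Total route length ≈ 1600 mi.

1600 mi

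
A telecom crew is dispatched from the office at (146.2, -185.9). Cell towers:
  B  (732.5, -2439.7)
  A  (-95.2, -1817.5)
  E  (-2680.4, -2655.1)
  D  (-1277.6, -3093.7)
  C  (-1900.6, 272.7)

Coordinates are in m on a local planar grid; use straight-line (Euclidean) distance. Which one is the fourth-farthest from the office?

Distances from the office ((146.2, -185.9)):
E: 3753.2 m
D: 3237.7 m
B: 2328.8 m
C: 2097.5 m
A: 1649.4 m
The fourth-farthest is C at 2097.5 m.

C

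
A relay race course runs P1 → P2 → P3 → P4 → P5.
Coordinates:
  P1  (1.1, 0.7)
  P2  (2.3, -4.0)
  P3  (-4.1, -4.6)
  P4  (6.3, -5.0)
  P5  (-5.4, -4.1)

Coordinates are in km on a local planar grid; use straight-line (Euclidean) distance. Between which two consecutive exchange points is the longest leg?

Leg distances:
P1→P2: 4.9 km
P2→P3: 6.4 km
P3→P4: 10.4 km
P4→P5: 11.7 km
The longest leg is P4–P5 at 11.7 km.

P4–P5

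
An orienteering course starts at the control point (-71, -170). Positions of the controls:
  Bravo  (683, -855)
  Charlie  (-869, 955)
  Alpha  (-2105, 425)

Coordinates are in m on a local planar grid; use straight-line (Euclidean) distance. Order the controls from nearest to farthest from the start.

Computing each straight-line distance from (-71, -170):
Bravo (683, -855): 1018.7 m
Charlie (-869, 955): 1379.3 m
Alpha (-2105, 425): 2119.2 m

Bravo, Charlie, Alpha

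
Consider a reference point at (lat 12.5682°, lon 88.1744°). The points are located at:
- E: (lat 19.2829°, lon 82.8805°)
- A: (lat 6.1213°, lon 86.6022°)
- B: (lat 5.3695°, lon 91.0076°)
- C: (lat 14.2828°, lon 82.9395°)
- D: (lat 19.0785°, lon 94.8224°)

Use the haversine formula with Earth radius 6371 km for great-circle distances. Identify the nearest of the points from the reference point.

C

Distance to each, sorted:
C: 597.4 km
A: 737.3 km
B: 858.7 km
E: 936.7 km
D: 1014.5 km
The nearest is C at 597.4 km.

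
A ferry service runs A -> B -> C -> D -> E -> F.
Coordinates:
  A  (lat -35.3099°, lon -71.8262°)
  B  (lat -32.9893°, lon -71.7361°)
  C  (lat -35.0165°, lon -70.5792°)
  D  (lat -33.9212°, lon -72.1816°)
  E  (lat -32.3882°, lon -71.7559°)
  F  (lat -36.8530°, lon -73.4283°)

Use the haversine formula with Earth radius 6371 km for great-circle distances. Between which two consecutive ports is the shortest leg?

D–E

Leg distances:
A→B: 258.2 km
B→C: 249.4 km
C→D: 190.8 km
D→E: 175.0 km
E→F: 519.5 km
The shortest leg is D–E at 175.0 km.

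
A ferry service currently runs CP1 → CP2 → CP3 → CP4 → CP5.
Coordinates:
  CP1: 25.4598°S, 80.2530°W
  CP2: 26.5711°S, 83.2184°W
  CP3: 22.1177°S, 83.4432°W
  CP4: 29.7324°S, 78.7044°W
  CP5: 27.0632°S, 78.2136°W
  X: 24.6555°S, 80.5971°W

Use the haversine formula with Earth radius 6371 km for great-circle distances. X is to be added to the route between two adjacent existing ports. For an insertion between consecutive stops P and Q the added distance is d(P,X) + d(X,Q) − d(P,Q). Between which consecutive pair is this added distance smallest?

between CP3 and CP4

Added distance for inserting X between each consecutive pair:
CP1–CP2: 113.2 km
CP2–CP3: 247.5 km
CP3–CP4: 29.7 km
CP4–CP5: 652.6 km
Smallest added distance is 29.7 km, inserting between CP3 and CP4.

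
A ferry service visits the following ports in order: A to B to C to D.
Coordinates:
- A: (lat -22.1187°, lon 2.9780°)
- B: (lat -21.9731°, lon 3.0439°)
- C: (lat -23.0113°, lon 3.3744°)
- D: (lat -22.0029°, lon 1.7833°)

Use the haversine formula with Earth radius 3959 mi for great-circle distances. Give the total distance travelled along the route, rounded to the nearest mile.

Leg distances:
A→B: 10.9 mi  (cumulative 10.9 mi)
B→C: 74.8 mi  (cumulative 85.7 mi)
C→D: 123.2 mi  (cumulative 208.9 mi)
Total route length ≈ 209 mi.

209 mi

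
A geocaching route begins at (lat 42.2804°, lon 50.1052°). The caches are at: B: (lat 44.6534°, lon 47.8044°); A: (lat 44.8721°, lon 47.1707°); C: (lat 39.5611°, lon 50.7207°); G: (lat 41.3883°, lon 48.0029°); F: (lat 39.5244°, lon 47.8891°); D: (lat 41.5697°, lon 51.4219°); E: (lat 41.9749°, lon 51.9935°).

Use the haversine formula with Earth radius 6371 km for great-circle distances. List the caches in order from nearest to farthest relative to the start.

Distance from the start at (lat 42.2804°, lon 50.1052°) to each:
D (lat 41.5697°, lon 51.4219°): 134.6 km
E (lat 41.9749°, lon 51.9935°): 159.4 km
G (lat 41.3883°, lon 48.0029°): 200.4 km
C (lat 39.5611°, lon 50.7207°): 306.8 km
B (lat 44.6534°, lon 47.8044°): 322.6 km
F (lat 39.5244°, lon 47.8891°): 358.6 km
A (lat 44.8721°, lon 47.1707°): 372.7 km

D, E, G, C, B, F, A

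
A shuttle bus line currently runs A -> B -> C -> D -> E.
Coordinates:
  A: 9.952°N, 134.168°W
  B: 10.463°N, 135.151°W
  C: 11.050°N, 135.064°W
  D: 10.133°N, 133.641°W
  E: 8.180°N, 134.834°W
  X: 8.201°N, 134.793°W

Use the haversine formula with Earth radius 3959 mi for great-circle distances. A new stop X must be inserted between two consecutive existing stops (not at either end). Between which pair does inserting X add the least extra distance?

Added distance for inserting X between each consecutive pair:
A–B: 210.9 mi
B–C: 314.9 mi
C–D: 237.1 mi
D–E: 0.5 mi
Smallest added distance is 0.5 mi, inserting between D and E.

between D and E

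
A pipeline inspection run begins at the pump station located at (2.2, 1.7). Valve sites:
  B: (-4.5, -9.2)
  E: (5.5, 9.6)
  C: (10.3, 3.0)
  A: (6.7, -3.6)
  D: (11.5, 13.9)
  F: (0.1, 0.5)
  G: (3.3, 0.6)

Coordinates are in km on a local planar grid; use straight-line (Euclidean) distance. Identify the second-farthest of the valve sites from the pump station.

Distances from the pump station ((2.2, 1.7)):
D: 15.3 km
B: 12.8 km
E: 8.6 km
C: 8.2 km
A: 7.0 km
F: 2.4 km
G: 1.6 km
The second-farthest is B at 12.8 km.

B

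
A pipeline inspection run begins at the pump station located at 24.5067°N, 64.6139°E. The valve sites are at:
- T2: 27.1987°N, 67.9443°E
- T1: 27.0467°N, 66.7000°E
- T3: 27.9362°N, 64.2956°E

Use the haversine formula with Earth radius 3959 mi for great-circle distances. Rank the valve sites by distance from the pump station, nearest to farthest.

Distance from the pump station at 24.5067°N, 64.6139°E to each:
T1 27.0467°N, 66.7000°E: 218.3 mi
T3 27.9362°N, 64.2956°E: 237.8 mi
T2 27.1987°N, 67.9443°E: 278.3 mi

T1, T3, T2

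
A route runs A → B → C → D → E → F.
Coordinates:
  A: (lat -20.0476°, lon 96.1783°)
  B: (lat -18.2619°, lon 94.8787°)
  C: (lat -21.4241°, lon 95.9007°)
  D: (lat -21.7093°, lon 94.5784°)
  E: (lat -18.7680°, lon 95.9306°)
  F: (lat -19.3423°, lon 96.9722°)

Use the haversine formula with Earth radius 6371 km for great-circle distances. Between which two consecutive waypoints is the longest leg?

B–C

Leg distances:
A→B: 241.0 km
B→C: 367.5 km
C→D: 140.4 km
D→E: 356.2 km
E→F: 126.7 km
The longest leg is B–C at 367.5 km.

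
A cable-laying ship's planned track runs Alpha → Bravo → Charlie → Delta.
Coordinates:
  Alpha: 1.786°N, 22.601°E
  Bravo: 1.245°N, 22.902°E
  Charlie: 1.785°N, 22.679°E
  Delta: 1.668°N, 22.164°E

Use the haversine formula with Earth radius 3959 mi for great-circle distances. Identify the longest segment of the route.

Leg distances:
Alpha→Bravo: 42.8 mi
Bravo→Charlie: 40.4 mi
Charlie→Delta: 36.5 mi
The longest leg is Alpha–Bravo at 42.8 mi.

Alpha–Bravo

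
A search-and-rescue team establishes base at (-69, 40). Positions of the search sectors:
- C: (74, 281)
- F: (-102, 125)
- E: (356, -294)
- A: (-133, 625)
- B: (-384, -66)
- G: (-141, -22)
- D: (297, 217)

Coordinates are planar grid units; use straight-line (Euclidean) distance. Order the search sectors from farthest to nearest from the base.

Distance from the base at (-69, 40) to each:
A (-133, 625): 588.5
E (356, -294): 540.5
D (297, 217): 406.6
B (-384, -66): 332.4
C (74, 281): 280.2
G (-141, -22): 95.0
F (-102, 125): 91.2

A, E, D, B, C, G, F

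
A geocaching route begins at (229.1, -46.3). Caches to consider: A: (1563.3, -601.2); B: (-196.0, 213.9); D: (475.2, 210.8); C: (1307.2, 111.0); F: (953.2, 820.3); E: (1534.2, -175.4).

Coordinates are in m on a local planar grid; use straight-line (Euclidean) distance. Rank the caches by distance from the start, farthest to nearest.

A, E, F, C, B, D

Computing each straight-line distance from (229.1, -46.3):
A (1563.3, -601.2): 1445.0 m
E (1534.2, -175.4): 1311.5 m
F (953.2, 820.3): 1129.3 m
C (1307.2, 111.0): 1089.5 m
B (-196.0, 213.9): 498.4 m
D (475.2, 210.8): 355.9 m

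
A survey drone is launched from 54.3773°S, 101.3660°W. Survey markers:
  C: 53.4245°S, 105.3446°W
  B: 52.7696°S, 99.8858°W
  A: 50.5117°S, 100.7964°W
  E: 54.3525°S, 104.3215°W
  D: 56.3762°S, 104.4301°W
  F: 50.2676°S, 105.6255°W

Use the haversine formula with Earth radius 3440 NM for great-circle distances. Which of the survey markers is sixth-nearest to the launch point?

F

Distances from the launch point (54.3773°S, 101.3660°W):
E: 103.4 NM
B: 110.0 NM
C: 151.9 NM
D: 159.1 NM
A: 233.0 NM
F: 292.0 NM
The sixth-nearest is F at 292.0 NM.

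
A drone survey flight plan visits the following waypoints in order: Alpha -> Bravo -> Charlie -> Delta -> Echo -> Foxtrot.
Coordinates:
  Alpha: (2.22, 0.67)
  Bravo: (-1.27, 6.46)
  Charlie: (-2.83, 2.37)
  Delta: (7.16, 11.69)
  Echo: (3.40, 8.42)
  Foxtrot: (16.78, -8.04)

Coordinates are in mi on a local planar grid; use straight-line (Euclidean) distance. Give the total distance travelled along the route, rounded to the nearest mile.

Leg distances:
Alpha→Bravo: 6.8 mi  (cumulative 6.8 mi)
Bravo→Charlie: 4.4 mi  (cumulative 11.1 mi)
Charlie→Delta: 13.7 mi  (cumulative 24.8 mi)
Delta→Echo: 5.0 mi  (cumulative 29.8 mi)
Echo→Foxtrot: 21.2 mi  (cumulative 51.0 mi)
Total route length ≈ 51 mi.

51 mi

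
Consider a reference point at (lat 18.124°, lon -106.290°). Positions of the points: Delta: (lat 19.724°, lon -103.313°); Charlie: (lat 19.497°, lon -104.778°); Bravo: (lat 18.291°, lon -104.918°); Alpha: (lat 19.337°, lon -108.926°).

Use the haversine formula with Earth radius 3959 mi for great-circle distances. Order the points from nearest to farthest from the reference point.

Bravo, Charlie, Alpha, Delta

Distances from the reference point:
Bravo (lat 18.291°, lon -104.918°): 90.8 mi
Charlie (lat 19.497°, lon -104.778°): 137.0 mi
Alpha (lat 19.337°, lon -108.926°): 191.8 mi
Delta (lat 19.724°, lon -103.313°): 223.8 mi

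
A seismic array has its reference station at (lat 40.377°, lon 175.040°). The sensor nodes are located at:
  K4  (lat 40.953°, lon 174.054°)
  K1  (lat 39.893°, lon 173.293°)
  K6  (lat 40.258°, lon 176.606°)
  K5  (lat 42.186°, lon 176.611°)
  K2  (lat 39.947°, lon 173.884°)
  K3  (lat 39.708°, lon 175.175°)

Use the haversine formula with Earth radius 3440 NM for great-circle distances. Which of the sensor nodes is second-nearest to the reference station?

K4

Distances from the reference station ((lat 40.377°, lon 175.040°)):
K3: 40.6 NM
K4: 56.7 NM
K2: 59.0 NM
K6: 72.0 NM
K1: 85.3 NM
K5: 129.7 NM
The second-nearest is K4 at 56.7 NM.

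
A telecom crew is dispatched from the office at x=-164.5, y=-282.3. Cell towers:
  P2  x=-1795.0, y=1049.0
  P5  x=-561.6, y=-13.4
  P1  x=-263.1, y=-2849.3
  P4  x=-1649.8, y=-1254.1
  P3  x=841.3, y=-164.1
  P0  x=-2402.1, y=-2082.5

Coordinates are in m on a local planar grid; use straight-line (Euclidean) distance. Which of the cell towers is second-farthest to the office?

P1

Distances from the office (x=-164.5, y=-282.3):
P0: 2871.9 m
P1: 2568.9 m
P2: 2105.0 m
P4: 1775.0 m
P3: 1012.7 m
P5: 479.6 m
The second-farthest is P1 at 2568.9 m.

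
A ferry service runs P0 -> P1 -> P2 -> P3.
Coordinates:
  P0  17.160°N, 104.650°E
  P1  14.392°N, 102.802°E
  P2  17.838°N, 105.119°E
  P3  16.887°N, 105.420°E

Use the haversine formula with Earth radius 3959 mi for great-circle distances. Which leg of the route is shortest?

Leg distances:
P0→P1: 227.3 mi
P1→P2: 283.5 mi
P2→P3: 68.6 mi
The shortest leg is P2–P3 at 68.6 mi.

P2–P3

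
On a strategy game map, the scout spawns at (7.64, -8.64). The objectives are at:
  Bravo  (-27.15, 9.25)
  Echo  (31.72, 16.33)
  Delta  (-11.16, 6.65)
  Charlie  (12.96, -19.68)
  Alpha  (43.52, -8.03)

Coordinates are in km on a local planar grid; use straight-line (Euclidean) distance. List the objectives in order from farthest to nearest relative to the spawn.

Bravo, Alpha, Echo, Delta, Charlie

Computing each straight-line distance from (7.64, -8.64):
Bravo (-27.15, 9.25): 39.1 km
Alpha (43.52, -8.03): 35.9 km
Echo (31.72, 16.33): 34.7 km
Delta (-11.16, 6.65): 24.2 km
Charlie (12.96, -19.68): 12.3 km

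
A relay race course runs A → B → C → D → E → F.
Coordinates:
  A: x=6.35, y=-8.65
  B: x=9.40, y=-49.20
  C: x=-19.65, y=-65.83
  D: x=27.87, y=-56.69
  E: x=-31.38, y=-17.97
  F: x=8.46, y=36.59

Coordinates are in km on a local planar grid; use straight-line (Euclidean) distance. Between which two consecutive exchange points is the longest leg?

Leg distances:
A→B: 40.7 km
B→C: 33.5 km
C→D: 48.4 km
D→E: 70.8 km
E→F: 67.6 km
The longest leg is D–E at 70.8 km.

D–E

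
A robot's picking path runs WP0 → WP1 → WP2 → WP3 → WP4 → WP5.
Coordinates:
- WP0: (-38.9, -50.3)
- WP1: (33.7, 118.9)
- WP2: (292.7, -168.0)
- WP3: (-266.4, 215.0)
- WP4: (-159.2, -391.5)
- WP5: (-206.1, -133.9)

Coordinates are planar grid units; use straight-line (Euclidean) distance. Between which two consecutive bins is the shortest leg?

Leg distances:
WP0→WP1: 184.1
WP1→WP2: 386.5
WP2→WP3: 677.7
WP3→WP4: 615.9
WP4→WP5: 261.8
The shortest leg is WP0–WP1 at 184.1.

WP0–WP1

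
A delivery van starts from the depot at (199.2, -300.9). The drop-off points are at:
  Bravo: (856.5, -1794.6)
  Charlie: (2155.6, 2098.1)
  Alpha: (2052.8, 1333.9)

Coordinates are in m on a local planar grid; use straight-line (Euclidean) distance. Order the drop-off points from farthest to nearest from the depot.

Charlie, Alpha, Bravo

Distances from the depot:
Charlie (2155.6, 2098.1): 3095.6 m
Alpha (2052.8, 1333.9): 2471.5 m
Bravo (856.5, -1794.6): 1631.9 m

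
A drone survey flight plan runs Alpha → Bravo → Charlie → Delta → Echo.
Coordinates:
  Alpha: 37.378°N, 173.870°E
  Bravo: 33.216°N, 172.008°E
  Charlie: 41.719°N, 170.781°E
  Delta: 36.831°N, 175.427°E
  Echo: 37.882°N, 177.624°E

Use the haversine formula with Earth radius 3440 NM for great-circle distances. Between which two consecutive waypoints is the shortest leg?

Delta–Echo

Leg distances:
Alpha→Bravo: 266.0 NM
Bravo→Charlie: 513.8 NM
Charlie→Delta: 364.2 NM
Delta→Echo: 122.4 NM
The shortest leg is Delta–Echo at 122.4 NM.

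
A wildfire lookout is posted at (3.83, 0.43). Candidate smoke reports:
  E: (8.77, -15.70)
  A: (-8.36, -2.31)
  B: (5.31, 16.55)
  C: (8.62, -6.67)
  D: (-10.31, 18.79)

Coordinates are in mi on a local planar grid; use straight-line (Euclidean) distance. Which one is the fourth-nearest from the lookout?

E

Distances from the lookout ((3.83, 0.43)):
C: 8.6 mi
A: 12.5 mi
B: 16.2 mi
E: 16.9 mi
D: 23.2 mi
The fourth-nearest is E at 16.9 mi.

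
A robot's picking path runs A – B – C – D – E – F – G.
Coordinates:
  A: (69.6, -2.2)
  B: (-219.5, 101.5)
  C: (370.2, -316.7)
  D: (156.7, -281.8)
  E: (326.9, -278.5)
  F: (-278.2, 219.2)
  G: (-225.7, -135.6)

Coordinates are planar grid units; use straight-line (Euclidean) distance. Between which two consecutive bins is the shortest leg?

D–E

Leg distances:
A→B: 307.1
B→C: 722.9
C→D: 216.3
D→E: 170.2
E→F: 783.5
F→G: 358.7
The shortest leg is D–E at 170.2.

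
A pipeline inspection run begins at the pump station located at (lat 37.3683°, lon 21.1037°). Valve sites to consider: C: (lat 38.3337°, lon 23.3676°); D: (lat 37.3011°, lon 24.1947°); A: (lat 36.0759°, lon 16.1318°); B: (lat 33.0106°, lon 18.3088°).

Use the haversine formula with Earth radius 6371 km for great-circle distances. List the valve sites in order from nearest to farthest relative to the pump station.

Computing each great-circle distance from (lat 37.3683°, lon 21.1037°):
C (lat 38.3337°, lon 23.3676°): 225.9 km
D (lat 37.3011°, lon 24.1947°): 273.4 km
A (lat 36.0759°, lon 16.1318°): 465.8 km
B (lat 33.0106°, lon 18.3088°): 547.0 km

C, D, A, B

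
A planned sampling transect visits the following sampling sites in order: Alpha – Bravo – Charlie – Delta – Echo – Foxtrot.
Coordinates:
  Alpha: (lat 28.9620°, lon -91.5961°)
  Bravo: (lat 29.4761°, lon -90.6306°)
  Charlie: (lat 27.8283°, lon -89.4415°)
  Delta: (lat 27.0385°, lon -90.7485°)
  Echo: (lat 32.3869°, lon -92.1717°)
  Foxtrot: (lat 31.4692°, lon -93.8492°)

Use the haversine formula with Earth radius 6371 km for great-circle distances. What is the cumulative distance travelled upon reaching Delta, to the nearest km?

483 km

Leg distances:
Alpha→Bravo: 109.8 km  (cumulative 109.8 km)
Bravo→Charlie: 216.9 km  (cumulative 326.6 km)
Charlie→Delta: 156.0 km  (cumulative 482.7 km)
Cumulative distance at Delta ≈ 483 km.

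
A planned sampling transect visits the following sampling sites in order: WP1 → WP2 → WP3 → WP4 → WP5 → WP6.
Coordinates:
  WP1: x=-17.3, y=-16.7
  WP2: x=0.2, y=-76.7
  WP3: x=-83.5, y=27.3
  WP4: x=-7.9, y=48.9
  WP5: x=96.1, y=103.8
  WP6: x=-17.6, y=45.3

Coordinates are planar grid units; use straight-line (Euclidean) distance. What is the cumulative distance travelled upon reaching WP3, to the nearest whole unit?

Leg distances:
WP1→WP2: 62.5  (cumulative 62.5)
WP2→WP3: 133.5  (cumulative 196.0)
Cumulative distance at WP3 ≈ 196.

196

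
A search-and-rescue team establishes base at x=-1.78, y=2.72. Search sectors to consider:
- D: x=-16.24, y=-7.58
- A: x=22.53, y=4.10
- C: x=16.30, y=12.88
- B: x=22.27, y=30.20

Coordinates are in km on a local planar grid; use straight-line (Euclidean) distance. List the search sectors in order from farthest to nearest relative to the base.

Computing each straight-line distance from x=-1.78, y=2.72:
B x=22.27, y=30.20: 36.5 km
A x=22.53, y=4.10: 24.3 km
C x=16.30, y=12.88: 20.7 km
D x=-16.24, y=-7.58: 17.8 km

B, A, C, D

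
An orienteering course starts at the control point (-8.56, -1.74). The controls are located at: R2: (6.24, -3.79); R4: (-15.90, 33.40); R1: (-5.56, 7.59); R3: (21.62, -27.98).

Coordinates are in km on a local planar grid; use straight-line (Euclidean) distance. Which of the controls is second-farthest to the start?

Distance to each, sorted:
R3: 40.0 km
R4: 35.9 km
R2: 14.9 km
R1: 9.8 km
The second-farthest is R4 at 35.9 km.

R4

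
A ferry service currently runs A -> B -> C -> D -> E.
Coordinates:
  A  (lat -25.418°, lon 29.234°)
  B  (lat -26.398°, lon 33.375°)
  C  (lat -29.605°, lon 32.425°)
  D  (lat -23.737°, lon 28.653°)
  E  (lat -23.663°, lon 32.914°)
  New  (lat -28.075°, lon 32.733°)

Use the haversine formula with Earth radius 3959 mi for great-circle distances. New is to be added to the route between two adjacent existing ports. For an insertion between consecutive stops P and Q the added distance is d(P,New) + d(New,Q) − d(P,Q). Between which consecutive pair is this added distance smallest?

Added distance for inserting New between each consecutive pair:
A–B: 139.7 mi
B–C: 0.7 mi
C–D: 32.4 mi
D–E: 428.0 mi
Smallest added distance is 0.7 mi, inserting between B and C.

between B and C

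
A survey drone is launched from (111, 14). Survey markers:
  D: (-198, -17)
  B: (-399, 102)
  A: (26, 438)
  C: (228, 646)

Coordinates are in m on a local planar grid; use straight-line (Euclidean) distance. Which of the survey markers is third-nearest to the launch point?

B

Distance to each, sorted:
D: 310.6 m
A: 432.4 m
B: 517.5 m
C: 642.7 m
The third-nearest is B at 517.5 m.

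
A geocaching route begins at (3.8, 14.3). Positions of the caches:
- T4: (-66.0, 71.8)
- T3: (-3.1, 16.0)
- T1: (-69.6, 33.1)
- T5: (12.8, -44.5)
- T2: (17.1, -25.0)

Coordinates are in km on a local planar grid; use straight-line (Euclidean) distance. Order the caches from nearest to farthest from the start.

T3, T2, T5, T1, T4

Computing each straight-line distance from (3.8, 14.3):
T3 (-3.1, 16.0): 7.1 km
T2 (17.1, -25.0): 41.5 km
T5 (12.8, -44.5): 59.5 km
T1 (-69.6, 33.1): 75.8 km
T4 (-66.0, 71.8): 90.4 km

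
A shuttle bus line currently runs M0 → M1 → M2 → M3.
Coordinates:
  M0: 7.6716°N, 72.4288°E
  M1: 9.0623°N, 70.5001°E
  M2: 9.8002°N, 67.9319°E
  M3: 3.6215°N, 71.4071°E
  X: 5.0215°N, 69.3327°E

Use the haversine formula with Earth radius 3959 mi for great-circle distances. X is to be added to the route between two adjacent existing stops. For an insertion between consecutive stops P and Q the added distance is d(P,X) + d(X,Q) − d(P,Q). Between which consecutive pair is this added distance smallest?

between M2 and M3

Added distance for inserting X between each consecutive pair:
M0–M1: 407.9 mi
M1–M2: 452.0 mi
M2–M3: 27.5 mi
Smallest added distance is 27.5 mi, inserting between M2 and M3.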